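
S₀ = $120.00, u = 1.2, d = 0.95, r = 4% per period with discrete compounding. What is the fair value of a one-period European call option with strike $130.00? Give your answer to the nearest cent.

Risk-neutral probability p = (1 + 0.04 − 0.95)/(1.2 − 0.95) = 0.0900/0.2500 = 0.3600
Terminal stock prices: S_u = 144, S_d = 114
Terminal payoffs (S − K): max(14, 0) = 14, max(-16, 0) = 0
Node 0 (S = 120): V_0 = 1/1.04·[0.3600·14.0000 + 0.6400·0.0000] = 4.8462

$4.85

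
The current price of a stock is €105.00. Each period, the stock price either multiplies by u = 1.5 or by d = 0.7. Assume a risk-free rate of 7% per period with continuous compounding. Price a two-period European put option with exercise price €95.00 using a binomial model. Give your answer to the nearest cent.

Risk-neutral probability p = (e^0.07 − 0.7)/(1.5 − 0.7) = 0.3725/0.8000 = 0.4656
Terminal stock prices: S_uu = 236.2, S_ud = 110.2, S_dd = 51.45
Terminal payoffs (K − S): max(-141.2, 0) = 0, max(-15.25, 0) = 0, max(43.55, 0) = 43.55
Node u (S = 157.5): V_u = e^(−0.07)·[0.4656·0.0000 + 0.5344·0.0000] = 0.0000
Node d (S = 73.5): V_d = e^(−0.07)·[0.4656·0.0000 + 0.5344·43.5500] = 21.6983
Node 0 (S = 105): V_0 = e^(−0.07)·[0.4656·0.0000 + 0.5344·21.6983] = 10.8109

€10.81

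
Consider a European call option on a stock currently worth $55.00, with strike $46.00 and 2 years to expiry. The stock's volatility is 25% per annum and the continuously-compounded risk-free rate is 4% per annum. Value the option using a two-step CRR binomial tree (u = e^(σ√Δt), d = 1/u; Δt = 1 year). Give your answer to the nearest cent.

$15.24

CRR parameters: u = e^(σ√Δt) = e^(0.25·√1) = 1.2840, d = 1/u = 0.7788
Per-period rate: rΔt = 0.04·1 = 0.04, so R = e^0.04 = 1.0408
Risk-neutral probability p = (e^0.04 − 0.7788)/(1.2840 − 0.7788) = 0.2620/0.5052 = 0.5186
Terminal stock prices: S_uu = 90.68, S_ud = 55, S_dd = 33.36
Terminal payoffs (S − K): max(44.68, 0) = 44.68, max(9, 0) = 9, max(-12.64, 0) = 0
Node u (S = 70.62): V_u = e^(−0.04)·[0.5186·44.6797 + 0.4814·9.0000] = 26.4251
Node d (S = 42.83): V_d = e^(−0.04)·[0.5186·9.0000 + 0.4814·0.0000] = 4.4844
Node 0 (S = 55): V_0 = e^(−0.04)·[0.5186·26.4251 + 0.4814·4.4844] = 15.2409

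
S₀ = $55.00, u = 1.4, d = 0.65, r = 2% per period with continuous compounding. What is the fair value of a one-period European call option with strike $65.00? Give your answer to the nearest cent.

Risk-neutral probability p = (e^0.02 − 0.65)/(1.4 − 0.65) = 0.3702/0.7500 = 0.4936
Terminal stock prices: S_u = 77, S_d = 35.75
Terminal payoffs (S − K): max(12, 0) = 12, max(-29.25, 0) = 0
Node 0 (S = 55): V_0 = e^(−0.02)·[0.4936·12.0000 + 0.5064·0.0000] = 5.8059

$5.81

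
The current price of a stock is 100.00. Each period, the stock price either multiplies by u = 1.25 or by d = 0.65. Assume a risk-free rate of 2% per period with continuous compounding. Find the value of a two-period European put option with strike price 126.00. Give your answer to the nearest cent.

Risk-neutral probability p = (e^0.02 − 0.65)/(1.25 − 0.65) = 0.3702/0.6000 = 0.6170
Terminal stock prices: S_uu = 156.2, S_ud = 81.25, S_dd = 42.25
Terminal payoffs (K − S): max(-30.25, 0) = 0, max(44.75, 0) = 44.75, max(83.75, 0) = 83.75
Node u (S = 125): V_u = e^(−0.02)·[0.6170·0.0000 + 0.3830·44.7500] = 16.7998
Node d (S = 65): V_d = e^(−0.02)·[0.6170·44.7500 + 0.3830·83.7500] = 58.5050
Node 0 (S = 100): V_0 = e^(−0.02)·[0.6170·16.7998 + 0.3830·58.5050] = 32.1238

32.12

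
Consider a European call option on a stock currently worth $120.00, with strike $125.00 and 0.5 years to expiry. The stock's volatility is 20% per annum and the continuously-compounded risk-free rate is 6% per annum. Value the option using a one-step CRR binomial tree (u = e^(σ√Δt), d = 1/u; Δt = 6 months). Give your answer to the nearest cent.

CRR parameters: u = e^(σ√Δt) = e^(0.2·√0.5) = 1.1519, d = 1/u = 0.8681
Per-period rate: rΔt = 0.06·0.5 = 0.03, so R = e^0.03 = 1.0305
Risk-neutral probability p = (e^0.03 − 0.8681)/(1.1519 − 0.8681) = 0.1623/0.2838 = 0.5720
Terminal stock prices: S_u = 138.2, S_d = 104.2
Terminal payoffs (S − K): max(13.23, 0) = 13.23, max(-20.83, 0) = 0
Node 0 (S = 120): V_0 = e^(−0.03)·[0.5720·13.2292 + 0.4280·0.0000] = 7.3437

$7.34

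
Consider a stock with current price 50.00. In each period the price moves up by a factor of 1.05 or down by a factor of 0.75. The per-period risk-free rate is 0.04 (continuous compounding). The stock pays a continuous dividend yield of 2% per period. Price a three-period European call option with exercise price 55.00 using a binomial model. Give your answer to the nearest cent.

Per-period risk-free factor R = e^0.04 = 1.0408; dividend-adjusted growth = e^(0.04−0.02) = 1.0202.
Risk-neutral probability p = (1.0202 − 0.75)/(1.05 − 0.75) = 0.2702/0.3000 = 0.9007
Terminal stock prices: S_uuu = 57.88, S_uud = 41.34, S_udd = 29.53, S_ddd = 21.09
Terminal payoffs (S − K): max(2.881, 0) = 2.881, max(-13.66, 0) = 0, max(-25.47, 0) = 0, max(-33.91, 0) = 0
Node uu (S = 55.12): V_uu = e^(−0.04)·[0.9007·2.8813 + 0.0993·0.0000] = 2.4933
Node ud (S = 39.38): V_ud = e^(−0.04)·[0.9007·0.0000 + 0.0993·0.0000] = 0.0000
Node dd (S = 28.12): V_dd = e^(−0.04)·[0.9007·0.0000 + 0.0993·0.0000] = 0.0000
Node u (S = 52.5): V_u = e^(−0.04)·[0.9007·2.4933 + 0.0993·0.0000] = 2.1576
Node d (S = 37.5): V_d = e^(−0.04)·[0.9007·0.0000 + 0.0993·0.0000] = 0.0000
Node 0 (S = 50): V_0 = e^(−0.04)·[0.9007·2.1576 + 0.0993·0.0000] = 1.8671

1.87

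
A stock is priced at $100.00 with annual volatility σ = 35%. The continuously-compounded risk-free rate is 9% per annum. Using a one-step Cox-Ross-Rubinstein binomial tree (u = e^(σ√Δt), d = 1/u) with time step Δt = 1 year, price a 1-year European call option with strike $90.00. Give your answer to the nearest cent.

CRR parameters: u = e^(σ√Δt) = e^(0.35·√1) = 1.4191, d = 1/u = 0.7047
Per-period rate: rΔt = 0.09·1 = 0.09, so R = e^0.09 = 1.0942
Risk-neutral probability p = (e^0.09 − 0.7047)/(1.4191 − 0.7047) = 0.3895/0.7144 = 0.5452
Terminal stock prices: S_u = 141.9, S_d = 70.47
Terminal payoffs (S − K): max(51.91, 0) = 51.91, max(-19.53, 0) = 0
Node 0 (S = 100): V_0 = e^(−0.09)·[0.5452·51.9068 + 0.4548·0.0000] = 25.8643

$25.86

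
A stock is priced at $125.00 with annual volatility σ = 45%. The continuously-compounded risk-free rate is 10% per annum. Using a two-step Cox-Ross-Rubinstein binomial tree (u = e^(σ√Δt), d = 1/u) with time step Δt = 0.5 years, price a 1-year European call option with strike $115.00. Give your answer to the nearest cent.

$31.98

CRR parameters: u = e^(σ√Δt) = e^(0.45·√0.5) = 1.3746, d = 1/u = 0.7275
Per-period rate: rΔt = 0.1·0.5 = 0.05, so R = e^0.05 = 1.0513
Risk-neutral probability p = (e^0.05 − 0.7275)/(1.3746 − 0.7275) = 0.3238/0.6472 = 0.5003
Terminal stock prices: S_uu = 236.2, S_ud = 125, S_dd = 66.15
Terminal payoffs (S − K): max(121.2, 0) = 121.2, max(10, 0) = 10, max(-48.85, 0) = 0
Node u (S = 171.8): V_u = e^(−0.05)·[0.5003·121.2073 + 0.4997·10.0000] = 62.4397
Node d (S = 90.93): V_d = e^(−0.05)·[0.5003·10.0000 + 0.4997·0.0000] = 4.7593
Node 0 (S = 125): V_0 = e^(−0.05)·[0.5003·62.4397 + 0.4997·4.7593] = 31.9793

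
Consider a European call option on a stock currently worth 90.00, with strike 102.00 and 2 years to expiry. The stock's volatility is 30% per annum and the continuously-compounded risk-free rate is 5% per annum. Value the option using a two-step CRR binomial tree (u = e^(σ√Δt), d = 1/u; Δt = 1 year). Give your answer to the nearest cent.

14.57

CRR parameters: u = e^(σ√Δt) = e^(0.3·√1) = 1.3499, d = 1/u = 0.7408
Per-period rate: rΔt = 0.05·1 = 0.05, so R = e^0.05 = 1.0513
Risk-neutral probability p = (e^0.05 − 0.7408)/(1.3499 − 0.7408) = 0.3105/0.6090 = 0.5097
Terminal stock prices: S_uu = 164, S_ud = 90, S_dd = 49.39
Terminal payoffs (S − K): max(61.99, 0) = 61.99, max(-12, 0) = 0, max(-52.61, 0) = 0
Node u (S = 121.5): V_u = e^(−0.05)·[0.5097·61.9907 + 0.4903·0.0000] = 30.0581
Node d (S = 66.67): V_d = e^(−0.05)·[0.5097·0.0000 + 0.4903·0.0000] = 0.0000
Node 0 (S = 90): V_0 = e^(−0.05)·[0.5097·30.0581 + 0.4903·0.0000] = 14.5746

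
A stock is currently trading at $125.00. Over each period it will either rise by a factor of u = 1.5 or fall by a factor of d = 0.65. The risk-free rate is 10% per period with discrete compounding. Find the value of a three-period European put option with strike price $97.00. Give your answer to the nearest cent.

Risk-neutral probability p = (1 + 0.1 − 0.65)/(1.5 − 0.65) = 0.4500/0.8500 = 0.5294
Terminal stock prices: S_uuu = 421.9, S_uud = 182.8, S_udd = 79.22, S_ddd = 34.33
Terminal payoffs (K − S): max(-324.9, 0) = 0, max(-85.81, 0) = 0, max(17.78, 0) = 17.78, max(62.67, 0) = 62.67
Node uu (S = 281.2): V_uu = 1/1.1·[0.5294·0.0000 + 0.4706·0.0000] = 0.0000
Node ud (S = 121.9): V_ud = 1/1.1·[0.5294·0.0000 + 0.4706·17.7812] = 7.6070
Node dd (S = 52.81): V_dd = 1/1.1·[0.5294·17.7812 + 0.4706·62.6719] = 35.3693
Node u (S = 187.5): V_u = 1/1.1·[0.5294·0.0000 + 0.4706·7.6070] = 3.2543
Node d (S = 81.25): V_d = 1/1.1·[0.5294·7.6070 + 0.4706·35.3693] = 18.7924
Node 0 (S = 125): V_0 = 1/1.1·[0.5294·3.2543 + 0.4706·18.7924] = 9.6058

$9.61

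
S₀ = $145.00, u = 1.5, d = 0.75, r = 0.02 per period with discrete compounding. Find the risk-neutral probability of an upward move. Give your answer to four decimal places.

p = 0.3600

Risk-neutral probability p = (1 + 0.02 − 0.75)/(1.5 − 0.75) = 0.2700/0.7500 = 0.3600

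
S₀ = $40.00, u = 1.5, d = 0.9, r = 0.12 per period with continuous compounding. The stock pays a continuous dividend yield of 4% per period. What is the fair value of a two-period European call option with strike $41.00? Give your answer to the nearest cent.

Per-period risk-free factor R = e^0.12 = 1.1275; dividend-adjusted growth = e^(0.12−0.04) = 1.0833.
Risk-neutral probability p = (1.0833 − 0.9)/(1.5 − 0.9) = 0.1833/0.6000 = 0.3055
Terminal stock prices: S_uu = 90, S_ud = 54, S_dd = 32.4
Terminal payoffs (S − K): max(49, 0) = 49, max(13, 0) = 13, max(-8.6, 0) = 0
Node u (S = 60): V_u = e^(−0.12)·[0.3055·49.0000 + 0.6945·13.0000] = 21.2836
Node d (S = 36): V_d = e^(−0.12)·[0.3055·13.0000 + 0.6945·0.0000] = 3.5222
Node 0 (S = 40): V_0 = e^(−0.12)·[0.3055·21.2836 + 0.6945·3.5222] = 7.9361

$7.94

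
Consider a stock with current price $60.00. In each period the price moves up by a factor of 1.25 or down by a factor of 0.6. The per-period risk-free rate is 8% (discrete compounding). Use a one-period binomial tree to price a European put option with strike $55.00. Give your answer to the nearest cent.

Risk-neutral probability p = (1 + 0.08 − 0.6)/(1.25 − 0.6) = 0.4800/0.6500 = 0.7385
Terminal stock prices: S_u = 75, S_d = 36
Terminal payoffs (K − S): max(-20, 0) = 0, max(19, 0) = 19
Node 0 (S = 60): V_0 = 1/1.08·[0.7385·0.0000 + 0.2615·19.0000] = 4.6011

$4.60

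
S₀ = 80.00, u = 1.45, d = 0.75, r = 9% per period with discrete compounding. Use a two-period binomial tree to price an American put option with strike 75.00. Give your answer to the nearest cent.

7.08

Risk-neutral probability p = (1 + 0.09 − 0.75)/(1.45 − 0.75) = 0.3400/0.7000 = 0.4857
Terminal stock prices: S_uu = 168.2, S_ud = 87, S_dd = 45
Terminal payoffs (K − S): max(-93.2, 0) = 0, max(-12, 0) = 0, max(30, 0) = 30
Node u (S = 116): continuation = 1/1.09·[0.4857·0.0000 + 0.5143·0.0000] = 0.0000; exercise value = 0.0000 ≤ continuation, so V_u = 0.0000
Node d (S = 60): continuation = 1/1.09·[0.4857·0.0000 + 0.5143·30.0000] = 14.1547; exercise value = 15.0000 > continuation, so V_d = 15.0000 (exercise)
Node 0 (S = 80): continuation = 1/1.09·[0.4857·0.0000 + 0.5143·15.0000] = 7.0773; exercise value = 0.0000 ≤ continuation, so V_0 = 7.0773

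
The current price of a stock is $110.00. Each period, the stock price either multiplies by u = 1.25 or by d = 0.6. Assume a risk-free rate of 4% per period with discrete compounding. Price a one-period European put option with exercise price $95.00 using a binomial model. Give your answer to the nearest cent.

$9.01

Risk-neutral probability p = (1 + 0.04 − 0.6)/(1.25 − 0.6) = 0.4400/0.6500 = 0.6769
Terminal stock prices: S_u = 137.5, S_d = 66
Terminal payoffs (K − S): max(-42.5, 0) = 0, max(29, 0) = 29
Node 0 (S = 110): V_0 = 1/1.04·[0.6769·0.0000 + 0.3231·29.0000] = 9.0089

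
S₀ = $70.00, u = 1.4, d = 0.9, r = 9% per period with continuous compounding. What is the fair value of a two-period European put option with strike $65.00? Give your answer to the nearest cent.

Risk-neutral probability p = (e^0.09 − 0.9)/(1.4 − 0.9) = 0.1942/0.5000 = 0.3883
Terminal stock prices: S_uu = 137.2, S_ud = 88.2, S_dd = 56.7
Terminal payoffs (K − S): max(-72.2, 0) = 0, max(-23.2, 0) = 0, max(8.3, 0) = 8.3
Node u (S = 98): V_u = e^(−0.09)·[0.3883·0.0000 + 0.6117·0.0000] = 0.0000
Node d (S = 63): V_d = e^(−0.09)·[0.3883·0.0000 + 0.6117·8.3000] = 4.6398
Node 0 (S = 70): V_0 = e^(−0.09)·[0.3883·0.0000 + 0.6117·4.6398] = 2.5937

$2.59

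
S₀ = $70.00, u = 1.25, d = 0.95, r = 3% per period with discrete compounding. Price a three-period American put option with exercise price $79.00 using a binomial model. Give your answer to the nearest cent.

Risk-neutral probability p = (1 + 0.03 − 0.95)/(1.25 − 0.95) = 0.0800/0.3000 = 0.2667
Terminal stock prices: S_uuu = 136.7, S_uud = 103.9, S_udd = 78.97, S_ddd = 60.02
Terminal payoffs (K − S): max(-57.72, 0) = 0, max(-24.91, 0) = 0, max(0.03125, 0) = 0.03125, max(18.98, 0) = 18.98
Node uu (S = 109.4): continuation = 1/1.03·[0.2667·0.0000 + 0.7333·0.0000] = 0.0000; exercise value = 0.0000 ≤ continuation, so V_uu = 0.0000
Node ud (S = 83.12): continuation = 1/1.03·[0.2667·0.0000 + 0.7333·0.0312] = 0.0222; exercise value = 0.0000 ≤ continuation, so V_ud = 0.0222
Node dd (S = 63.17): continuation = 1/1.03·[0.2667·0.0312 + 0.7333·18.9838] = 13.5240; exercise value = 15.8250 > continuation, so V_dd = 15.8250 (exercise)
Node u (S = 87.5): continuation = 1/1.03·[0.2667·0.0000 + 0.7333·0.0222] = 0.0158; exercise value = 0.0000 ≤ continuation, so V_u = 0.0158
Node d (S = 66.5): continuation = 1/1.03·[0.2667·0.0222 + 0.7333·15.8250] = 11.2728; exercise value = 12.5000 > continuation, so V_d = 12.5000 (exercise)
Node 0 (S = 70): continuation = 1/1.03·[0.2667·0.0158 + 0.7333·12.5000] = 8.9038; exercise value = 9.0000 > continuation, so V_0 = 9.0000 (exercise)

$9.00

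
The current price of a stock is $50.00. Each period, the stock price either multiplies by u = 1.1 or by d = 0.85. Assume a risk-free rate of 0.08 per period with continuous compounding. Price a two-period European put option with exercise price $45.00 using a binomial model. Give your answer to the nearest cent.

$0.03

Risk-neutral probability p = (e^0.08 − 0.85)/(1.1 − 0.85) = 0.2333/0.2500 = 0.9331
Terminal stock prices: S_uu = 60.5, S_ud = 46.75, S_dd = 36.12
Terminal payoffs (K − S): max(-15.5, 0) = 0, max(-1.75, 0) = 0, max(8.875, 0) = 8.875
Node u (S = 55): V_u = e^(−0.08)·[0.9331·0.0000 + 0.0669·0.0000] = 0.0000
Node d (S = 42.5): V_d = e^(−0.08)·[0.9331·0.0000 + 0.0669·8.8750] = 0.5477
Node 0 (S = 50): V_0 = e^(−0.08)·[0.9331·0.0000 + 0.0669·0.5477] = 0.0338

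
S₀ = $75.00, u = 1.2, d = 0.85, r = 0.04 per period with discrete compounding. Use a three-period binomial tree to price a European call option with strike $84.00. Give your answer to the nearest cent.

Risk-neutral probability p = (1 + 0.04 − 0.85)/(1.2 − 0.85) = 0.1900/0.3500 = 0.5429
Terminal stock prices: S_uuu = 129.6, S_uud = 91.8, S_udd = 65.02, S_ddd = 46.06
Terminal payoffs (S − K): max(45.6, 0) = 45.6, max(7.8, 0) = 7.8, max(-18.98, 0) = 0, max(-37.94, 0) = 0
Node uu (S = 108): V_uu = 1/1.04·[0.5429·45.6000 + 0.4571·7.8000] = 27.2308
Node ud (S = 76.5): V_ud = 1/1.04·[0.5429·7.8000 + 0.4571·0.0000] = 4.0714
Node dd (S = 54.19): V_dd = 1/1.04·[0.5429·0.0000 + 0.4571·0.0000] = 0.0000
Node u (S = 90): V_u = 1/1.04·[0.5429·27.2308 + 0.4571·4.0714] = 16.0035
Node d (S = 63.75): V_d = 1/1.04·[0.5429·4.0714 + 0.4571·0.0000] = 2.1252
Node 0 (S = 75): V_0 = 1/1.04·[0.5429·16.0035 + 0.4571·2.1252] = 9.2876

$9.29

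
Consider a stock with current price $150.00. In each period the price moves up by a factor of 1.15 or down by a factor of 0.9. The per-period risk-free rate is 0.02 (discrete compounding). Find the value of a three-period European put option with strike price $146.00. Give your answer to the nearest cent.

Risk-neutral probability p = (1 + 0.02 − 0.9)/(1.15 − 0.9) = 0.1200/0.2500 = 0.4800
Terminal stock prices: S_uuu = 228.1, S_uud = 178.5, S_udd = 139.7, S_ddd = 109.4
Terminal payoffs (K − S): max(-82.13, 0) = 0, max(-32.54, 0) = 0, max(6.275, 0) = 6.275, max(36.65, 0) = 36.65
Node uu (S = 198.4): V_uu = 1/1.02·[0.4800·0.0000 + 0.5200·0.0000] = 0.0000
Node ud (S = 155.2): V_ud = 1/1.02·[0.4800·0.0000 + 0.5200·6.2750] = 3.1990
Node dd (S = 121.5): V_dd = 1/1.02·[0.4800·6.2750 + 0.5200·36.6500] = 21.6373
Node u (S = 172.5): V_u = 1/1.02·[0.4800·0.0000 + 0.5200·3.1990] = 1.6309
Node d (S = 135): V_d = 1/1.02·[0.4800·3.1990 + 0.5200·21.6373] = 12.5362
Node 0 (S = 150): V_0 = 1/1.02·[0.4800·1.6309 + 0.5200·12.5362] = 7.1585

$7.16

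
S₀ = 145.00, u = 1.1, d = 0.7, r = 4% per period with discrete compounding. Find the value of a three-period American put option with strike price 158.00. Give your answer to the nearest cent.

17.00

Risk-neutral probability p = (1 + 0.04 − 0.7)/(1.1 − 0.7) = 0.3400/0.4000 = 0.8500
Terminal stock prices: S_uuu = 193, S_uud = 122.8, S_udd = 78.15, S_ddd = 49.73
Terminal payoffs (K − S): max(-35, 0) = 0, max(35.19, 0) = 35.19, max(79.85, 0) = 79.85, max(108.3, 0) = 108.3
Node uu (S = 175.5): continuation = 1/1.04·[0.8500·0.0000 + 0.1500·35.1850] = 5.0748; exercise value = 0.0000 ≤ continuation, so V_uu = 5.0748
Node ud (S = 111.6): continuation = 1/1.04·[0.8500·35.1850 + 0.1500·79.8450] = 40.2731; exercise value = 46.3500 > continuation, so V_ud = 46.3500 (exercise)
Node dd (S = 71.05): continuation = 1/1.04·[0.8500·79.8450 + 0.1500·108.2650] = 80.8731; exercise value = 86.9500 > continuation, so V_dd = 86.9500 (exercise)
Node u (S = 159.5): continuation = 1/1.04·[0.8500·5.0748 + 0.1500·46.3500] = 10.8327; exercise value = 0.0000 ≤ continuation, so V_u = 10.8327
Node d (S = 101.5): continuation = 1/1.04·[0.8500·46.3500 + 0.1500·86.9500] = 50.4231; exercise value = 56.5000 > continuation, so V_d = 56.5000 (exercise)
Node 0 (S = 145): continuation = 1/1.04·[0.8500·10.8327 + 0.1500·56.5000] = 17.0027; exercise value = 13.0000 ≤ continuation, so V_0 = 17.0027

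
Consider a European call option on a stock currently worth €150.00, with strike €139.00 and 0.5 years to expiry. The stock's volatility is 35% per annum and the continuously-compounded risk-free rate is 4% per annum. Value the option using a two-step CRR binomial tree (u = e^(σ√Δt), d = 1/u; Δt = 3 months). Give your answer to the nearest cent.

CRR parameters: u = e^(σ√Δt) = e^(0.35·√0.25) = 1.1912, d = 1/u = 0.8395
Per-period rate: rΔt = 0.04·0.25 = 0.01, so R = e^0.01 = 1.0101
Risk-neutral probability p = (e^0.01 − 0.8395)/(1.1912 − 0.8395) = 0.1706/0.3518 = 0.4849
Terminal stock prices: S_uu = 212.9, S_ud = 150, S_dd = 105.7
Terminal payoffs (S − K): max(73.86, 0) = 73.86, max(11, 0) = 11, max(-33.3, 0) = 0
Node u (S = 178.7): V_u = e^(−0.01)·[0.4849·73.8601 + 0.5151·11.0000] = 41.0700
Node d (S = 125.9): V_d = e^(−0.01)·[0.4849·11.0000 + 0.5151·0.0000] = 5.2812
Node 0 (S = 150): V_0 = e^(−0.01)·[0.4849·41.0700 + 0.5151·5.2812] = 22.4110

€22.41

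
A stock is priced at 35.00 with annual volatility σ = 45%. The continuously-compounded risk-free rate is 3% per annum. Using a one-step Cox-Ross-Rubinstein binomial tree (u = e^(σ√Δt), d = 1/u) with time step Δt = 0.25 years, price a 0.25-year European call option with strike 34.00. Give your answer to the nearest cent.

4.49

CRR parameters: u = e^(σ√Δt) = e^(0.45·√0.25) = 1.2523, d = 1/u = 0.7985
Per-period rate: rΔt = 0.03·0.25 = 0.0075, so R = e^0.0075 = 1.0075
Risk-neutral probability p = (e^0.0075 − 0.7985)/(1.2523 − 0.7985) = 0.2090/0.4538 = 0.4606
Terminal stock prices: S_u = 43.83, S_d = 27.95
Terminal payoffs (S − K): max(9.831, 0) = 9.831, max(-6.052, 0) = 0
Node 0 (S = 35): V_0 = e^(−0.0075)·[0.4606·9.8313 + 0.5394·0.0000] = 4.4942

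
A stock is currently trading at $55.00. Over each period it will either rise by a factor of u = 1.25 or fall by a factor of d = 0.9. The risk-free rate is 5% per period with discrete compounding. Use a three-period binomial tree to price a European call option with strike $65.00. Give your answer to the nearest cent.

Risk-neutral probability p = (1 + 0.05 − 0.9)/(1.25 − 0.9) = 0.1500/0.3500 = 0.4286
Terminal stock prices: S_uuu = 107.4, S_uud = 77.34, S_udd = 55.69, S_ddd = 40.1
Terminal payoffs (S − K): max(42.42, 0) = 42.42, max(12.34, 0) = 12.34, max(-9.312, 0) = 0, max(-24.9, 0) = 0
Node uu (S = 85.94): V_uu = 1/1.05·[0.4286·42.4219 + 0.5714·12.3438] = 24.0327
Node ud (S = 61.88): V_ud = 1/1.05·[0.4286·12.3438 + 0.5714·0.0000] = 5.0383
Node dd (S = 44.55): V_dd = 1/1.05·[0.4286·0.0000 + 0.5714·0.0000] = 0.0000
Node u (S = 68.75): V_u = 1/1.05·[0.4286·24.0327 + 0.5714·5.0383] = 12.5512
Node d (S = 49.5): V_d = 1/1.05·[0.4286·5.0383 + 0.5714·0.0000] = 2.0564
Node 0 (S = 55): V_0 = 1/1.05·[0.4286·12.5512 + 0.5714·2.0564] = 6.2421

$6.24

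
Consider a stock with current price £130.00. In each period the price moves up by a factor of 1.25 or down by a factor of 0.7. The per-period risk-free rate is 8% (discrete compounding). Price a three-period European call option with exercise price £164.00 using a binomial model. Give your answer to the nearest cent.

Risk-neutral probability p = (1 + 0.08 − 0.7)/(1.25 − 0.7) = 0.3800/0.5500 = 0.6909
Terminal stock prices: S_uuu = 253.9, S_uud = 142.2, S_udd = 79.62, S_ddd = 44.59
Terminal payoffs (S − K): max(89.91, 0) = 89.91, max(-21.81, 0) = 0, max(-84.38, 0) = 0, max(-119.4, 0) = 0
Node uu (S = 203.1): V_uu = 1/1.08·[0.6909·89.9062 + 0.3091·0.0000] = 57.5158
Node ud (S = 113.7): V_ud = 1/1.08·[0.6909·0.0000 + 0.3091·0.0000] = 0.0000
Node dd (S = 63.7): V_dd = 1/1.08·[0.6909·0.0000 + 0.3091·0.0000] = 0.0000
Node u (S = 162.5): V_u = 1/1.08·[0.6909·57.5158 + 0.3091·0.0000] = 36.7946
Node d (S = 91): V_d = 1/1.08·[0.6909·0.0000 + 0.3091·0.0000] = 0.0000
Node 0 (S = 130): V_0 = 1/1.08·[0.6909·36.7946 + 0.3091·0.0000] = 23.5386

£23.54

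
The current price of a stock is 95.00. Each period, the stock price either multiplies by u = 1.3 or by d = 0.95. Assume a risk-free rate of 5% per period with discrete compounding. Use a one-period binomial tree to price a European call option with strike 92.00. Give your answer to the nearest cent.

Risk-neutral probability p = (1 + 0.05 − 0.95)/(1.3 − 0.95) = 0.1000/0.3500 = 0.2857
Terminal stock prices: S_u = 123.5, S_d = 90.25
Terminal payoffs (S − K): max(31.5, 0) = 31.5, max(-1.75, 0) = 0
Node 0 (S = 95): V_0 = 1/1.05·[0.2857·31.5000 + 0.7143·0.0000] = 8.5714

8.57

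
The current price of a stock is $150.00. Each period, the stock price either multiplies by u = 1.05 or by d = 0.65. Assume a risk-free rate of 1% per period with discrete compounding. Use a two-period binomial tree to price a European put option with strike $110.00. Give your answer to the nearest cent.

Risk-neutral probability p = (1 + 0.01 − 0.65)/(1.05 − 0.65) = 0.3600/0.4000 = 0.9000
Terminal stock prices: S_uu = 165.4, S_ud = 102.4, S_dd = 63.38
Terminal payoffs (K − S): max(-55.38, 0) = 0, max(7.625, 0) = 7.625, max(46.62, 0) = 46.62
Node u (S = 157.5): V_u = 1/1.01·[0.9000·0.0000 + 0.1000·7.6250] = 0.7550
Node d (S = 97.5): V_d = 1/1.01·[0.9000·7.6250 + 0.1000·46.6250] = 11.4109
Node 0 (S = 150): V_0 = 1/1.01·[0.9000·0.7550 + 0.1000·11.4109] = 1.8025

$1.80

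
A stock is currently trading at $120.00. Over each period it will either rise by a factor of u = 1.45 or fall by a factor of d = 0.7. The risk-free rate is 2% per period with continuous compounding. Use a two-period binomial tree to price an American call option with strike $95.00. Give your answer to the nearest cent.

Risk-neutral probability p = (e^0.02 − 0.7)/(1.45 − 0.7) = 0.3202/0.7500 = 0.4269
Terminal stock prices: S_uu = 252.3, S_ud = 121.8, S_dd = 58.8
Terminal payoffs (S − K): max(157.3, 0) = 157.3, max(26.8, 0) = 26.8, max(-36.2, 0) = 0
Node u (S = 174): continuation = e^(−0.02)·[0.4269·157.3000 + 0.5731·26.8000] = 80.8811; exercise value = 79.0000 ≤ continuation, so V_u = 80.8811
Node d (S = 84): continuation = e^(−0.02)·[0.4269·26.8000 + 0.5731·0.0000] = 11.2153; exercise value = 0.0000 ≤ continuation, so V_d = 11.2153
Node 0 (S = 120): continuation = e^(−0.02)·[0.4269·80.8811 + 0.5731·11.2153] = 40.1471; exercise value = 25.0000 ≤ continuation, so V_0 = 40.1471

$40.15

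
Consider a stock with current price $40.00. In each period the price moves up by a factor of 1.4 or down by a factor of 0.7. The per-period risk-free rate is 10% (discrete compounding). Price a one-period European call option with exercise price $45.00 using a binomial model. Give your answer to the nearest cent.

$5.71

Risk-neutral probability p = (1 + 0.1 − 0.7)/(1.4 − 0.7) = 0.4000/0.7000 = 0.5714
Terminal stock prices: S_u = 56, S_d = 28
Terminal payoffs (S − K): max(11, 0) = 11, max(-17, 0) = 0
Node 0 (S = 40): V_0 = 1/1.1·[0.5714·11.0000 + 0.4286·0.0000] = 5.7143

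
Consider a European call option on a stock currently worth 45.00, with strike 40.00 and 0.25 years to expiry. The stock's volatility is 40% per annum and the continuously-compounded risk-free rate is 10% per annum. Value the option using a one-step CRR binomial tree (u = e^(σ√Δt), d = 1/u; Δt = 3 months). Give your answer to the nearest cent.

7.49

CRR parameters: u = e^(σ√Δt) = e^(0.4·√0.25) = 1.2214, d = 1/u = 0.8187
Per-period rate: rΔt = 0.1·0.25 = 0.025, so R = e^0.025 = 1.0253
Risk-neutral probability p = (e^0.025 − 0.8187)/(1.2214 − 0.8187) = 0.2066/0.4027 = 0.5130
Terminal stock prices: S_u = 54.96, S_d = 36.84
Terminal payoffs (S − K): max(14.96, 0) = 14.96, max(-3.157, 0) = 0
Node 0 (S = 45): V_0 = e^(−0.025)·[0.5130·14.9631 + 0.4870·0.0000] = 7.4871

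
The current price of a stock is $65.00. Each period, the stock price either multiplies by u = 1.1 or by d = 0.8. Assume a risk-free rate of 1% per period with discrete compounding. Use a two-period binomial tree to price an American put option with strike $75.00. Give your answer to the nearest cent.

Risk-neutral probability p = (1 + 0.01 − 0.8)/(1.1 − 0.8) = 0.2100/0.3000 = 0.7000
Terminal stock prices: S_uu = 78.65, S_ud = 57.2, S_dd = 41.6
Terminal payoffs (K − S): max(-3.65, 0) = 0, max(17.8, 0) = 17.8, max(33.4, 0) = 33.4
Node u (S = 71.5): continuation = 1/1.01·[0.7000·0.0000 + 0.3000·17.8000] = 5.2871; exercise value = 3.5000 ≤ continuation, so V_u = 5.2871
Node d (S = 52): continuation = 1/1.01·[0.7000·17.8000 + 0.3000·33.4000] = 22.2574; exercise value = 23.0000 > continuation, so V_d = 23.0000 (exercise)
Node 0 (S = 65): continuation = 1/1.01·[0.7000·5.2871 + 0.3000·23.0000] = 10.4960; exercise value = 10.0000 ≤ continuation, so V_0 = 10.4960

$10.50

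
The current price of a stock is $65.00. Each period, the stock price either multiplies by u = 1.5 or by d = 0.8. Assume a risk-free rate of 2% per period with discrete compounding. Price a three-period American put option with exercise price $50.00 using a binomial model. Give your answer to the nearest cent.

$5.08

Risk-neutral probability p = (1 + 0.02 − 0.8)/(1.5 − 0.8) = 0.2200/0.7000 = 0.3143
Terminal stock prices: S_uuu = 219.4, S_uud = 117, S_udd = 62.4, S_ddd = 33.28
Terminal payoffs (K − S): max(-169.4, 0) = 0, max(-67, 0) = 0, max(-12.4, 0) = 0, max(16.72, 0) = 16.72
Node uu (S = 146.2): continuation = 1/1.02·[0.3143·0.0000 + 0.6857·0.0000] = 0.0000; exercise value = 0.0000 ≤ continuation, so V_uu = 0.0000
Node ud (S = 78): continuation = 1/1.02·[0.3143·0.0000 + 0.6857·0.0000] = 0.0000; exercise value = 0.0000 ≤ continuation, so V_ud = 0.0000
Node dd (S = 41.6): continuation = 1/1.02·[0.3143·0.0000 + 0.6857·16.7200] = 11.2403; exercise value = 8.4000 ≤ continuation, so V_dd = 11.2403
Node u (S = 97.5): continuation = 1/1.02·[0.3143·0.0000 + 0.6857·0.0000] = 0.0000; exercise value = 0.0000 ≤ continuation, so V_u = 0.0000
Node d (S = 52): continuation = 1/1.02·[0.3143·0.0000 + 0.6857·11.2403] = 7.5565; exercise value = 0.0000 ≤ continuation, so V_d = 7.5565
Node 0 (S = 65): continuation = 1/1.02·[0.3143·0.0000 + 0.6857·7.5565] = 5.0800; exercise value = 0.0000 ≤ continuation, so V_0 = 5.0800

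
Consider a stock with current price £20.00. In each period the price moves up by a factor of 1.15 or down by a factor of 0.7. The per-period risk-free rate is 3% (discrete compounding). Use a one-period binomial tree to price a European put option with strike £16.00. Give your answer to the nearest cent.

Risk-neutral probability p = (1 + 0.03 − 0.7)/(1.15 − 0.7) = 0.3300/0.4500 = 0.7333
Terminal stock prices: S_u = 23, S_d = 14
Terminal payoffs (K − S): max(-7, 0) = 0, max(2, 0) = 2
Node 0 (S = 20): V_0 = 1/1.03·[0.7333·0.0000 + 0.2667·2.0000] = 0.5178

£0.52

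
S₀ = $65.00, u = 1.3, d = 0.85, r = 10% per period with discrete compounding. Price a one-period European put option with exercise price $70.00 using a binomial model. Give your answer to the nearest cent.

$5.96

Risk-neutral probability p = (1 + 0.1 − 0.85)/(1.3 − 0.85) = 0.2500/0.4500 = 0.5556
Terminal stock prices: S_u = 84.5, S_d = 55.25
Terminal payoffs (K − S): max(-14.5, 0) = 0, max(14.75, 0) = 14.75
Node 0 (S = 65): V_0 = 1/1.1·[0.5556·0.0000 + 0.4444·14.7500] = 5.9596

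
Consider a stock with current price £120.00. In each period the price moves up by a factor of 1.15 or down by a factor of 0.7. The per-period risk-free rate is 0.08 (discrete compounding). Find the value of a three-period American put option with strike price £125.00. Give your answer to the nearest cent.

£10.33

Risk-neutral probability p = (1 + 0.08 − 0.7)/(1.15 − 0.7) = 0.3800/0.4500 = 0.8444
Terminal stock prices: S_uuu = 182.5, S_uud = 111.1, S_udd = 67.62, S_ddd = 41.16
Terminal payoffs (K − S): max(-57.5, 0) = 0, max(13.91, 0) = 13.91, max(57.38, 0) = 57.38, max(83.84, 0) = 83.84
Node uu (S = 158.7): continuation = 1/1.08·[0.8444·0.0000 + 0.1556·13.9100] = 2.0035; exercise value = 0.0000 ≤ continuation, so V_uu = 2.0035
Node ud (S = 96.6): continuation = 1/1.08·[0.8444·13.9100 + 0.1556·57.3800] = 19.1407; exercise value = 28.4000 > continuation, so V_ud = 28.4000 (exercise)
Node dd (S = 58.8): continuation = 1/1.08·[0.8444·57.3800 + 0.1556·83.8400] = 56.9407; exercise value = 66.2000 > continuation, so V_dd = 66.2000 (exercise)
Node u (S = 138): continuation = 1/1.08·[0.8444·2.0035 + 0.1556·28.4000] = 5.6571; exercise value = 0.0000 ≤ continuation, so V_u = 5.6571
Node d (S = 84): continuation = 1/1.08·[0.8444·28.4000 + 0.1556·66.2000] = 31.7407; exercise value = 41.0000 > continuation, so V_d = 41.0000 (exercise)
Node 0 (S = 120): continuation = 1/1.08·[0.8444·5.6571 + 0.1556·41.0000] = 10.3286; exercise value = 5.0000 ≤ continuation, so V_0 = 10.3286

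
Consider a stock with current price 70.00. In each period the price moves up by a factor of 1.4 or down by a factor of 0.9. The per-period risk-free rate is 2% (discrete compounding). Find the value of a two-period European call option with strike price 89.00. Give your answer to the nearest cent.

Risk-neutral probability p = (1 + 0.02 − 0.9)/(1.4 − 0.9) = 0.1200/0.5000 = 0.2400
Terminal stock prices: S_uu = 137.2, S_ud = 88.2, S_dd = 56.7
Terminal payoffs (S − K): max(48.2, 0) = 48.2, max(-0.8, 0) = 0, max(-32.3, 0) = 0
Node u (S = 98): V_u = 1/1.02·[0.2400·48.2000 + 0.7600·0.0000] = 11.3412
Node d (S = 63): V_d = 1/1.02·[0.2400·0.0000 + 0.7600·0.0000] = 0.0000
Node 0 (S = 70): V_0 = 1/1.02·[0.2400·11.3412 + 0.7600·0.0000] = 2.6685

2.67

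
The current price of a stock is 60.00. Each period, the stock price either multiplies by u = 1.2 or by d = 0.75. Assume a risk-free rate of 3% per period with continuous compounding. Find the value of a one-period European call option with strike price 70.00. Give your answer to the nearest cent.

1.21

Risk-neutral probability p = (e^0.03 − 0.75)/(1.2 − 0.75) = 0.2805/0.4500 = 0.6232
Terminal stock prices: S_u = 72, S_d = 45
Terminal payoffs (S − K): max(2, 0) = 2, max(-25, 0) = 0
Node 0 (S = 60): V_0 = e^(−0.03)·[0.6232·2.0000 + 0.3768·0.0000] = 1.2096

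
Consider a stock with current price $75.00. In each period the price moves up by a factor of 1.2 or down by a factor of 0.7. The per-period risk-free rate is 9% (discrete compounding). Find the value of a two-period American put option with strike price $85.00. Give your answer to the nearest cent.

$10.00

Risk-neutral probability p = (1 + 0.09 − 0.7)/(1.2 − 0.7) = 0.3900/0.5000 = 0.7800
Terminal stock prices: S_uu = 108, S_ud = 63, S_dd = 36.75
Terminal payoffs (K − S): max(-23, 0) = 0, max(22, 0) = 22, max(48.25, 0) = 48.25
Node u (S = 90): continuation = 1/1.09·[0.7800·0.0000 + 0.2200·22.0000] = 4.4404; exercise value = 0.0000 ≤ continuation, so V_u = 4.4404
Node d (S = 52.5): continuation = 1/1.09·[0.7800·22.0000 + 0.2200·48.2500] = 25.4817; exercise value = 32.5000 > continuation, so V_d = 32.5000 (exercise)
Node 0 (S = 75): continuation = 1/1.09·[0.7800·4.4404 + 0.2200·32.5000] = 9.7371; exercise value = 10.0000 > continuation, so V_0 = 10.0000 (exercise)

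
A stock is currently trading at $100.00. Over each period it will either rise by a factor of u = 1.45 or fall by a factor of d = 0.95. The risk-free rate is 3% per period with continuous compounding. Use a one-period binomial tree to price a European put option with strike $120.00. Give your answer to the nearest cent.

$20.36

Risk-neutral probability p = (e^0.03 − 0.95)/(1.45 − 0.95) = 0.0805/0.5000 = 0.1609
Terminal stock prices: S_u = 145, S_d = 95
Terminal payoffs (K − S): max(-25, 0) = 0, max(25, 0) = 25
Node 0 (S = 100): V_0 = e^(−0.03)·[0.1609·0.0000 + 0.8391·25.0000] = 20.3573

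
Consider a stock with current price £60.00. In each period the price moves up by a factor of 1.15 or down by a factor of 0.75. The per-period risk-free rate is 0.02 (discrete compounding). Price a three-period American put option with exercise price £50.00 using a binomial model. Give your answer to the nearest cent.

Risk-neutral probability p = (1 + 0.02 − 0.75)/(1.15 − 0.75) = 0.2700/0.4000 = 0.6750
Terminal stock prices: S_uuu = 91.25, S_uud = 59.51, S_udd = 38.81, S_ddd = 25.31
Terminal payoffs (K − S): max(-41.25, 0) = 0, max(-9.512, 0) = 0, max(11.19, 0) = 11.19, max(24.69, 0) = 24.69
Node uu (S = 79.35): continuation = 1/1.02·[0.6750·0.0000 + 0.3250·0.0000] = 0.0000; exercise value = 0.0000 ≤ continuation, so V_uu = 0.0000
Node ud (S = 51.75): continuation = 1/1.02·[0.6750·0.0000 + 0.3250·11.1875] = 3.5646; exercise value = 0.0000 ≤ continuation, so V_ud = 3.5646
Node dd (S = 33.75): continuation = 1/1.02·[0.6750·11.1875 + 0.3250·24.6875] = 15.2696; exercise value = 16.2500 > continuation, so V_dd = 16.2500 (exercise)
Node u (S = 69): continuation = 1/1.02·[0.6750·0.0000 + 0.3250·3.5646] = 1.1358; exercise value = 0.0000 ≤ continuation, so V_u = 1.1358
Node d (S = 45): continuation = 1/1.02·[0.6750·3.5646 + 0.3250·16.2500] = 7.5367; exercise value = 5.0000 ≤ continuation, so V_d = 7.5367
Node 0 (S = 60): continuation = 1/1.02·[0.6750·1.1358 + 0.3250·7.5367] = 3.1530; exercise value = 0.0000 ≤ continuation, so V_0 = 3.1530

£3.15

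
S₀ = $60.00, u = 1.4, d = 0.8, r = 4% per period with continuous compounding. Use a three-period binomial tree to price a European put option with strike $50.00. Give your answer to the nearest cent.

$3.67

Risk-neutral probability p = (e^0.04 − 0.8)/(1.4 − 0.8) = 0.2408/0.6000 = 0.4014
Terminal stock prices: S_uuu = 164.6, S_uud = 94.08, S_udd = 53.76, S_ddd = 30.72
Terminal payoffs (K − S): max(-114.6, 0) = 0, max(-44.08, 0) = 0, max(-3.76, 0) = 0, max(19.28, 0) = 19.28
Node uu (S = 117.6): V_uu = e^(−0.04)·[0.4014·0.0000 + 0.5986·0.0000] = 0.0000
Node ud (S = 67.2): V_ud = e^(−0.04)·[0.4014·0.0000 + 0.5986·0.0000] = 0.0000
Node dd (S = 38.4): V_dd = e^(−0.04)·[0.4014·0.0000 + 0.5986·19.2800] = 11.0894
Node u (S = 84): V_u = e^(−0.04)·[0.4014·0.0000 + 0.5986·0.0000] = 0.0000
Node d (S = 48): V_d = e^(−0.04)·[0.4014·0.0000 + 0.5986·11.0894] = 6.3783
Node 0 (S = 60): V_0 = e^(−0.04)·[0.4014·0.0000 + 0.5986·6.3783] = 3.6687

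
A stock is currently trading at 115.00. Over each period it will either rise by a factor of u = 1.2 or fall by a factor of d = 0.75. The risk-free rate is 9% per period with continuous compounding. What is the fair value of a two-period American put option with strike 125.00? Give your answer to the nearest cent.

11.56

Risk-neutral probability p = (e^0.09 − 0.75)/(1.2 − 0.75) = 0.3442/0.4500 = 0.7648
Terminal stock prices: S_uu = 165.6, S_ud = 103.5, S_dd = 64.69
Terminal payoffs (K − S): max(-40.6, 0) = 0, max(21.5, 0) = 21.5, max(60.31, 0) = 60.31
Node u (S = 138): continuation = e^(−0.09)·[0.7648·0.0000 + 0.2352·21.5000] = 4.6209; exercise value = 0.0000 ≤ continuation, so V_u = 4.6209
Node d (S = 86.25): continuation = e^(−0.09)·[0.7648·21.5000 + 0.2352·60.3125] = 27.9914; exercise value = 38.7500 > continuation, so V_d = 38.7500 (exercise)
Node 0 (S = 115): continuation = e^(−0.09)·[0.7648·4.6209 + 0.2352·38.7500] = 11.5585; exercise value = 10.0000 ≤ continuation, so V_0 = 11.5585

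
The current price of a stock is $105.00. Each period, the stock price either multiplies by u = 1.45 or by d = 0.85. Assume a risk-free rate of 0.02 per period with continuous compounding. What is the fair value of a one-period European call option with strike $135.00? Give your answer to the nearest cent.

$4.80

Risk-neutral probability p = (e^0.02 − 0.85)/(1.45 − 0.85) = 0.1702/0.6000 = 0.2837
Terminal stock prices: S_u = 152.2, S_d = 89.25
Terminal payoffs (S − K): max(17.25, 0) = 17.25, max(-45.75, 0) = 0
Node 0 (S = 105): V_0 = e^(−0.02)·[0.2837·17.2500 + 0.7163·0.0000] = 4.7964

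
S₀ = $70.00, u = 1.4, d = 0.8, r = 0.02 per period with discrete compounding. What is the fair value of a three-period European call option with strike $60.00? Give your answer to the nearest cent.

Risk-neutral probability p = (1 + 0.02 − 0.8)/(1.4 − 0.8) = 0.2200/0.6000 = 0.3667
Terminal stock prices: S_uuu = 192.1, S_uud = 109.8, S_udd = 62.72, S_ddd = 35.84
Terminal payoffs (S − K): max(132.1, 0) = 132.1, max(49.76, 0) = 49.76, max(2.72, 0) = 2.72, max(-24.16, 0) = 0
Node uu (S = 137.2): V_uu = 1/1.02·[0.3667·132.0800 + 0.6333·49.7600] = 78.3765
Node ud (S = 78.4): V_ud = 1/1.02·[0.3667·49.7600 + 0.6333·2.7200] = 19.5765
Node dd (S = 44.8): V_dd = 1/1.02·[0.3667·2.7200 + 0.6333·0.0000] = 0.9778
Node u (S = 98): V_u = 1/1.02·[0.3667·78.3765 + 0.6333·19.5765] = 40.3299
Node d (S = 56): V_d = 1/1.02·[0.3667·19.5765 + 0.6333·0.9778] = 7.6444
Node 0 (S = 70): V_0 = 1/1.02·[0.3667·40.3299 + 0.6333·7.6444] = 19.2442

$19.24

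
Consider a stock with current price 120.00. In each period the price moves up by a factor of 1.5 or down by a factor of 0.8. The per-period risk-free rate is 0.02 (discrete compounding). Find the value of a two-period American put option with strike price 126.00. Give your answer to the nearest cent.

22.24

Risk-neutral probability p = (1 + 0.02 − 0.8)/(1.5 − 0.8) = 0.2200/0.7000 = 0.3143
Terminal stock prices: S_uu = 270, S_ud = 144, S_dd = 76.8
Terminal payoffs (K − S): max(-144, 0) = 0, max(-18, 0) = 0, max(49.2, 0) = 49.2
Node u (S = 180): continuation = 1/1.02·[0.3143·0.0000 + 0.6857·0.0000] = 0.0000; exercise value = 0.0000 ≤ continuation, so V_u = 0.0000
Node d (S = 96): continuation = 1/1.02·[0.3143·0.0000 + 0.6857·49.2000] = 33.0756; exercise value = 30.0000 ≤ continuation, so V_d = 33.0756
Node 0 (S = 120): continuation = 1/1.02·[0.3143·0.0000 + 0.6857·33.0756] = 22.2357; exercise value = 6.0000 ≤ continuation, so V_0 = 22.2357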